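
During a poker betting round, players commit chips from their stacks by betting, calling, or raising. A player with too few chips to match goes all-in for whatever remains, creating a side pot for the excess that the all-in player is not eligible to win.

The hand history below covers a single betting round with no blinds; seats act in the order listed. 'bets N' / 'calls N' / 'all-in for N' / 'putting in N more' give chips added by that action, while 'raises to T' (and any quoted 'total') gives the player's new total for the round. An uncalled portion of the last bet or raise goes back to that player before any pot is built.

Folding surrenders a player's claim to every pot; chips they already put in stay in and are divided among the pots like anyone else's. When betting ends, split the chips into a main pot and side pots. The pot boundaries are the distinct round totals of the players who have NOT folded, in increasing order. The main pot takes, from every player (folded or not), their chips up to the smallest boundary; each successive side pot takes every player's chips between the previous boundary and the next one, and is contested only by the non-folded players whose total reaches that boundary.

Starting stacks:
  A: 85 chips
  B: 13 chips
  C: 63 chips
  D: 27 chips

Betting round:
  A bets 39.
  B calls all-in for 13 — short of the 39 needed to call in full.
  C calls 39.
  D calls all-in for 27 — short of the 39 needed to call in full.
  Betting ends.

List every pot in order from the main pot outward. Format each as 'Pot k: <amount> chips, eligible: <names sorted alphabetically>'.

Pot 1: 52 chips, eligible: A, B, C, D
Pot 2: 42 chips, eligible: A, C, D
Pot 3: 24 chips, eligible: A, C

Derivation:
Contributions: A=39, B=13, C=39, D=27
Pot levels (distinct totals of non-folded players): 13, 27, 39
Layer 1-13: 13 each from A, B, C, D = 13*4 = 52 chips; eligible A, B, C, D
Layer 14-27: 14 each from A, C, D = 14*3 = 42 chips; eligible A, C, D
Layer 28-39: 12 each from A, C = 12*2 = 24 chips; eligible A, C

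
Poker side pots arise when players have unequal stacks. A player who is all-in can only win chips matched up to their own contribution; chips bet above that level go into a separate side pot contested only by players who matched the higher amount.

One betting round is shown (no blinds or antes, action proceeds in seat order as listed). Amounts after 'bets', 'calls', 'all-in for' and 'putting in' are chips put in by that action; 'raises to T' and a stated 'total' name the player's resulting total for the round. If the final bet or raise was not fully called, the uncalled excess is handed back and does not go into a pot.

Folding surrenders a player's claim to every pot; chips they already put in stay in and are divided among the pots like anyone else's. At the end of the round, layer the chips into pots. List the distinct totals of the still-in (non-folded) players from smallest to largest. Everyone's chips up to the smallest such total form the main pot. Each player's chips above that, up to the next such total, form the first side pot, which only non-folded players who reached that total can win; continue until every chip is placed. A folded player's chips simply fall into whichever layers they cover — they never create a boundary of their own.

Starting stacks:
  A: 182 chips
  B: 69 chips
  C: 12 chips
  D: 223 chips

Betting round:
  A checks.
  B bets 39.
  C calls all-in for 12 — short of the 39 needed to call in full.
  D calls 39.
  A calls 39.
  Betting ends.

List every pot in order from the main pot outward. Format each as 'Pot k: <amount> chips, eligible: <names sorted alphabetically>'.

Contributions: A=39, B=39, C=12, D=39
Pot levels (distinct totals of non-folded players): 12, 39
Layer 1-12: 12 each from A, B, C, D = 12*4 = 48 chips; eligible A, B, C, D
Layer 13-39: 27 each from A, B, D = 27*3 = 81 chips; eligible A, B, D

Pot 1: 48 chips, eligible: A, B, C, D
Pot 2: 81 chips, eligible: A, B, D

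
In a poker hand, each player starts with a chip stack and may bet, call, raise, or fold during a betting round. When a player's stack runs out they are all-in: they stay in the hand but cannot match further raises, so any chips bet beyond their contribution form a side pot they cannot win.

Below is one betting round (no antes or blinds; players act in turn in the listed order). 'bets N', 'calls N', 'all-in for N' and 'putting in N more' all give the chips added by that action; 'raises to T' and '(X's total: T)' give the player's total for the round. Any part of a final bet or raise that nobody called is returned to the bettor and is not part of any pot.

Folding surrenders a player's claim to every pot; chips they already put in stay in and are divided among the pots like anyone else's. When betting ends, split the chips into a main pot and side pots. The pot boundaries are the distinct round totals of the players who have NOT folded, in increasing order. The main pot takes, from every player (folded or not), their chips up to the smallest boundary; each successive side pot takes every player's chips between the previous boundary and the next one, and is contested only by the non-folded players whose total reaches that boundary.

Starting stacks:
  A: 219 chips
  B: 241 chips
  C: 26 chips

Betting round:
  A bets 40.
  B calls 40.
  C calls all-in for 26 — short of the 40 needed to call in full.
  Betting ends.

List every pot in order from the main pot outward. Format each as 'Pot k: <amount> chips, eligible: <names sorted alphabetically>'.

Contributions: A=40, B=40, C=26
Pot levels (distinct totals of non-folded players): 26, 40
Layer 1-26: 26 each from A, B, C = 26*3 = 78 chips; eligible A, B, C
Layer 27-40: 14 each from A, B = 14*2 = 28 chips; eligible A, B

Pot 1: 78 chips, eligible: A, B, C
Pot 2: 28 chips, eligible: A, B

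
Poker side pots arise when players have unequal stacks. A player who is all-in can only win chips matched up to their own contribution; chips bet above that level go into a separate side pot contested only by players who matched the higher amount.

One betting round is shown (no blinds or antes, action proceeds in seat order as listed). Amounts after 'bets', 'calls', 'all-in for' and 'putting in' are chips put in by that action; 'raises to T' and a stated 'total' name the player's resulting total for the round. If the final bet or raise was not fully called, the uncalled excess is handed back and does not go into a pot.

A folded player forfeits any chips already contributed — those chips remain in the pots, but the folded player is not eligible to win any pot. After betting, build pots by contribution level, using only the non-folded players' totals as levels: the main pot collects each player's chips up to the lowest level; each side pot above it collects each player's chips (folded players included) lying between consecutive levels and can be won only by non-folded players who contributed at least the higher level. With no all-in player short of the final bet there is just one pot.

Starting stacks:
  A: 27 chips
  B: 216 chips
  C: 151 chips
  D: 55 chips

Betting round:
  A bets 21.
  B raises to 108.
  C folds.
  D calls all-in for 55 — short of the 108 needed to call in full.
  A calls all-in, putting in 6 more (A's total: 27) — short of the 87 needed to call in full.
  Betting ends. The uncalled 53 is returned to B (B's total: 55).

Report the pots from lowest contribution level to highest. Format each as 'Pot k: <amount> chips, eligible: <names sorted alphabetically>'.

Pot 1: 81 chips, eligible: A, B, D
Pot 2: 56 chips, eligible: B, D

Derivation:
Contributions (after 53 returned to B): A=27, B=55, D=55
Folded: C
Pot levels (distinct totals of non-folded players): 27, 55
Layer 1-27: 27 each from A, B, D = 27*3 = 81 chips; eligible A, B, D
Layer 28-55: 28 each from B, D = 28*2 = 56 chips; eligible B, D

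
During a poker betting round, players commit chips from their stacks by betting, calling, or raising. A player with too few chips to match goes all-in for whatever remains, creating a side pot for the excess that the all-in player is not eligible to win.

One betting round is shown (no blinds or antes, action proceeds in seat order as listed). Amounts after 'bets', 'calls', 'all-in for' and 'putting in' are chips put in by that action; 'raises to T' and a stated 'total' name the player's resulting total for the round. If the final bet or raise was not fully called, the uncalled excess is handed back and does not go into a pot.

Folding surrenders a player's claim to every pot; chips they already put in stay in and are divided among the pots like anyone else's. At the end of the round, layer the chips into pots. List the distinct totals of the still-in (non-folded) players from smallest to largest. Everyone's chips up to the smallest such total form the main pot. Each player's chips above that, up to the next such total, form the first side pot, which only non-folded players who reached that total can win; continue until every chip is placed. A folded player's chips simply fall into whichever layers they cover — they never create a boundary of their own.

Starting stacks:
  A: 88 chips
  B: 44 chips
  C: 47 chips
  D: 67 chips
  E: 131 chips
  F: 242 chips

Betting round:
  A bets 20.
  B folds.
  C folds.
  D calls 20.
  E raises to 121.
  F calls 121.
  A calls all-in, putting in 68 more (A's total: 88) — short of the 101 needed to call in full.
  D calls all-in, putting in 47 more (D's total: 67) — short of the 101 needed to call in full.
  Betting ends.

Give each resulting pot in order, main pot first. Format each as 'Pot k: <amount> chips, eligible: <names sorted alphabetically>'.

Contributions: A=88, D=67, E=121, F=121
Folded: B, C
Pot levels (distinct totals of non-folded players): 67, 88, 121
Layer 1-67: 67 each from A, D, E, F = 67*4 = 268 chips; eligible A, D, E, F
Layer 68-88: 21 each from A, E, F = 21*3 = 63 chips; eligible A, E, F
Layer 89-121: 33 each from E, F = 33*2 = 66 chips; eligible E, F

Pot 1: 268 chips, eligible: A, D, E, F
Pot 2: 63 chips, eligible: A, E, F
Pot 3: 66 chips, eligible: E, F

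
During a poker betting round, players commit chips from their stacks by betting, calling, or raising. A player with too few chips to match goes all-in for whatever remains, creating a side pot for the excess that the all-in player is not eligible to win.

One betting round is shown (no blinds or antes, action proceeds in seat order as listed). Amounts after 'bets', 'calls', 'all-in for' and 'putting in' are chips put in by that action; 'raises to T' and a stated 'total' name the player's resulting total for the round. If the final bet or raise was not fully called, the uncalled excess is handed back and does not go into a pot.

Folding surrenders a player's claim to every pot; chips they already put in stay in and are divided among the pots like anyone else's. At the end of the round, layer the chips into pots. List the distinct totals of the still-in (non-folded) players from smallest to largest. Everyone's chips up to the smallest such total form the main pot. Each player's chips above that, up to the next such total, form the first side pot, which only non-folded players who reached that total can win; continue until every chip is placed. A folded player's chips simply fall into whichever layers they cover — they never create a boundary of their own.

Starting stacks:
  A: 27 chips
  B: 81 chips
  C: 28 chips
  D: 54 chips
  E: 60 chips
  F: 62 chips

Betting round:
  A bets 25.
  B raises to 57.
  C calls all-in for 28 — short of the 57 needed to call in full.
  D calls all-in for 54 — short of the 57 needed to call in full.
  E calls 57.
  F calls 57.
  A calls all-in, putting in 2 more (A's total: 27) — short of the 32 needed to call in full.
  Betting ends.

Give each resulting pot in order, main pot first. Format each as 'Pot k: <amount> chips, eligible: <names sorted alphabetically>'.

Pot 1: 162 chips, eligible: A, B, C, D, E, F
Pot 2: 5 chips, eligible: B, C, D, E, F
Pot 3: 104 chips, eligible: B, D, E, F
Pot 4: 9 chips, eligible: B, E, F

Derivation:
Contributions: A=27, B=57, C=28, D=54, E=57, F=57
Pot levels (distinct totals of non-folded players): 27, 28, 54, 57
Layer 1-27: 27 each from A, B, C, D, E, F = 27*6 = 162 chips; eligible A, B, C, D, E, F
Layer 28-28: 1 each from B, C, D, E, F = 1*5 = 5 chips; eligible B, C, D, E, F
Layer 29-54: 26 each from B, D, E, F = 26*4 = 104 chips; eligible B, D, E, F
Layer 55-57: 3 each from B, E, F = 3*3 = 9 chips; eligible B, E, F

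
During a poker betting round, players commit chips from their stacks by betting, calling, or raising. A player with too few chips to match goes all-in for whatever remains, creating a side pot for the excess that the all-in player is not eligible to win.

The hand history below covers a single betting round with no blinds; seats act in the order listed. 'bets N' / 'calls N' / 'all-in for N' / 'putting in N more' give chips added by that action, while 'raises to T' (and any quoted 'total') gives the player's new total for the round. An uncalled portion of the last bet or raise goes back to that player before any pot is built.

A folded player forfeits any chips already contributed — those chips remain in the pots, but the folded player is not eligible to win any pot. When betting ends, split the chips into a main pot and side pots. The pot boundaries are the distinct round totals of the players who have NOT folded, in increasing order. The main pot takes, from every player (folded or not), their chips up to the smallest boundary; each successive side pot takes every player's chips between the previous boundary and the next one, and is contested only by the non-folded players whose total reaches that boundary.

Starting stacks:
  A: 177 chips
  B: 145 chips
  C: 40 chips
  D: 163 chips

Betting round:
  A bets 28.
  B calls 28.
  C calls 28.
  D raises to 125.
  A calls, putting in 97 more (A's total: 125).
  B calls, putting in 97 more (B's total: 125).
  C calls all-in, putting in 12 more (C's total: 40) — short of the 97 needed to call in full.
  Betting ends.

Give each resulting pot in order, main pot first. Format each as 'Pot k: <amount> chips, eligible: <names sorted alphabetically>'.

Contributions: A=125, B=125, C=40, D=125
Pot levels (distinct totals of non-folded players): 40, 125
Layer 1-40: 40 each from A, B, C, D = 40*4 = 160 chips; eligible A, B, C, D
Layer 41-125: 85 each from A, B, D = 85*3 = 255 chips; eligible A, B, D

Pot 1: 160 chips, eligible: A, B, C, D
Pot 2: 255 chips, eligible: A, B, D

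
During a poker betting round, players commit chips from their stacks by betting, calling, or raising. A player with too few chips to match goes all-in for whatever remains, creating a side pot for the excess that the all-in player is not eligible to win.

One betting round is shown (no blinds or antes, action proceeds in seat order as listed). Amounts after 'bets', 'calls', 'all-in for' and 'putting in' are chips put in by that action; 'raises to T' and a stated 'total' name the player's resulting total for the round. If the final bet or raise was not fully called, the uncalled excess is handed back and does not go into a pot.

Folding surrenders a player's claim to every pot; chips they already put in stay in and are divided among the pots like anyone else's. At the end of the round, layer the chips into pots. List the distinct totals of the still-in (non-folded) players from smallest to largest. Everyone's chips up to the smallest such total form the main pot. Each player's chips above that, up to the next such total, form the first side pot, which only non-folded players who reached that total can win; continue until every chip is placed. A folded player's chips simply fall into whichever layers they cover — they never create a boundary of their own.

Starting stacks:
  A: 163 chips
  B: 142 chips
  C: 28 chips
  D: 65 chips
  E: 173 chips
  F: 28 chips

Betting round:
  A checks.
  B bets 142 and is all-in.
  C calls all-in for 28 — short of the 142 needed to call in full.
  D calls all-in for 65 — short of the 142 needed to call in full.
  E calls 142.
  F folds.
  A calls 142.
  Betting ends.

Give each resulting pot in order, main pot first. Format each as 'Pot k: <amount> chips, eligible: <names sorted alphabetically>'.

Pot 1: 140 chips, eligible: A, B, C, D, E
Pot 2: 148 chips, eligible: A, B, D, E
Pot 3: 231 chips, eligible: A, B, E

Derivation:
Contributions: A=142, B=142, C=28, D=65, E=142
Folded: F
Pot levels (distinct totals of non-folded players): 28, 65, 142
Layer 1-28: 28 each from A, B, C, D, E = 28*5 = 140 chips; eligible A, B, C, D, E
Layer 29-65: 37 each from A, B, D, E = 37*4 = 148 chips; eligible A, B, D, E
Layer 66-142: 77 each from A, B, E = 77*3 = 231 chips; eligible A, B, E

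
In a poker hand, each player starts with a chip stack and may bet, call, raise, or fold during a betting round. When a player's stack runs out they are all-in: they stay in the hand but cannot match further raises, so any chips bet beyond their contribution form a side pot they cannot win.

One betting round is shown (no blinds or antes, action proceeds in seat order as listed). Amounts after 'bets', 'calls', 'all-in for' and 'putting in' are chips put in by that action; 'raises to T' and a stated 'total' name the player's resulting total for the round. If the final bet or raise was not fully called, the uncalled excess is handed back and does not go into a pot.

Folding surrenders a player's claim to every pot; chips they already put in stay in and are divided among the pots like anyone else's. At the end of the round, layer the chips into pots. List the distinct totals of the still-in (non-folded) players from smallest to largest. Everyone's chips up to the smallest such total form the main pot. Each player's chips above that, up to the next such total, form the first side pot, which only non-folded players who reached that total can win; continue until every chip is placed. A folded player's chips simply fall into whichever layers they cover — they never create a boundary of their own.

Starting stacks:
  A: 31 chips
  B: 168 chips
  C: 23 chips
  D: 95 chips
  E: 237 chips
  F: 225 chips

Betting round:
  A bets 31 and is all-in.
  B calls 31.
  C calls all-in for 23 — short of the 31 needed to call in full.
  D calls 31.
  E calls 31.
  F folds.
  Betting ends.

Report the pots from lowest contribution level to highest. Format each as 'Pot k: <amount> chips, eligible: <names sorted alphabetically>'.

Contributions: A=31, B=31, C=23, D=31, E=31
Folded: F
Pot levels (distinct totals of non-folded players): 23, 31
Layer 1-23: 23 each from A, B, C, D, E = 23*5 = 115 chips; eligible A, B, C, D, E
Layer 24-31: 8 each from A, B, D, E = 8*4 = 32 chips; eligible A, B, D, E

Pot 1: 115 chips, eligible: A, B, C, D, E
Pot 2: 32 chips, eligible: A, B, D, E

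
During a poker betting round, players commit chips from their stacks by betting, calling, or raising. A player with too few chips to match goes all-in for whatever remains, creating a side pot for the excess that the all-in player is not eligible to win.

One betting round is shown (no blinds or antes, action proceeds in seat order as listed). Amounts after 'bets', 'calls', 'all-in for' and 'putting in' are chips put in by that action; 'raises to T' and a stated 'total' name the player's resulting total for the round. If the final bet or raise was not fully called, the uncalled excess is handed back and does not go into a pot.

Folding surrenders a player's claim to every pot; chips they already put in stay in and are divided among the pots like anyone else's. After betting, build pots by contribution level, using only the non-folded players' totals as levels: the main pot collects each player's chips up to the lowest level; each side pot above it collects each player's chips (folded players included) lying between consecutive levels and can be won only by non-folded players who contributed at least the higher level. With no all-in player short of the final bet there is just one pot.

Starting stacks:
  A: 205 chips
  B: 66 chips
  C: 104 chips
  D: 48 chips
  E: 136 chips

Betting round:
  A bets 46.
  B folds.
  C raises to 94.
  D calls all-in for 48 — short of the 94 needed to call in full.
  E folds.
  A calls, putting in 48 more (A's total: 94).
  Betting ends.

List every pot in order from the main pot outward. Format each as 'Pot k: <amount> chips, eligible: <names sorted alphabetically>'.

Pot 1: 144 chips, eligible: A, C, D
Pot 2: 92 chips, eligible: A, C

Derivation:
Contributions: A=94, C=94, D=48
Folded: B, E
Pot levels (distinct totals of non-folded players): 48, 94
Layer 1-48: 48 each from A, C, D = 48*3 = 144 chips; eligible A, C, D
Layer 49-94: 46 each from A, C = 46*2 = 92 chips; eligible A, C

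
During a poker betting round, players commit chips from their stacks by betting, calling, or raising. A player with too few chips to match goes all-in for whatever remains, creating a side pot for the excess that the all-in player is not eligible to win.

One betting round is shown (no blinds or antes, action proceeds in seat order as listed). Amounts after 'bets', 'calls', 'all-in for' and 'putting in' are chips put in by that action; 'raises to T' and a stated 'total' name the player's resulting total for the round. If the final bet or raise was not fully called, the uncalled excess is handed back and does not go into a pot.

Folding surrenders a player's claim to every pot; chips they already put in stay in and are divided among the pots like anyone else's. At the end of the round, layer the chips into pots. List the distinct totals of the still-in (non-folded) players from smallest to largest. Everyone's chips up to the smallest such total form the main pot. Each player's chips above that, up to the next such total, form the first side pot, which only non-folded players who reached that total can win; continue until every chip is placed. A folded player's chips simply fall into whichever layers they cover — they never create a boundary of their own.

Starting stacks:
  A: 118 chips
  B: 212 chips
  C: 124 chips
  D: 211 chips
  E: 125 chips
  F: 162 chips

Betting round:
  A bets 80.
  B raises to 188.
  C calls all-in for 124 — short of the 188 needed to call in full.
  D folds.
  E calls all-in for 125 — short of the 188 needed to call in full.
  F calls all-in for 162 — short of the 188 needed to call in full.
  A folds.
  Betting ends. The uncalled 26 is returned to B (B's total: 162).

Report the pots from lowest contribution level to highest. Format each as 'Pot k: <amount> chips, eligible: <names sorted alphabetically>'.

Contributions (after 26 returned to B): A=80, B=162, C=124, E=125, F=162
Folded: A, D
Pot levels (distinct totals of non-folded players): 124, 125, 162
Layer 1-124: A 80 + B 124 + C 124 + E 124 + F 124 = 576 chips; eligible B, C, E, F
Layer 125-125: 1 each from B, E, F = 1*3 = 3 chips; eligible B, E, F
Layer 126-162: 37 each from B, F = 37*2 = 74 chips; eligible B, F

Pot 1: 576 chips, eligible: B, C, E, F
Pot 2: 3 chips, eligible: B, E, F
Pot 3: 74 chips, eligible: B, F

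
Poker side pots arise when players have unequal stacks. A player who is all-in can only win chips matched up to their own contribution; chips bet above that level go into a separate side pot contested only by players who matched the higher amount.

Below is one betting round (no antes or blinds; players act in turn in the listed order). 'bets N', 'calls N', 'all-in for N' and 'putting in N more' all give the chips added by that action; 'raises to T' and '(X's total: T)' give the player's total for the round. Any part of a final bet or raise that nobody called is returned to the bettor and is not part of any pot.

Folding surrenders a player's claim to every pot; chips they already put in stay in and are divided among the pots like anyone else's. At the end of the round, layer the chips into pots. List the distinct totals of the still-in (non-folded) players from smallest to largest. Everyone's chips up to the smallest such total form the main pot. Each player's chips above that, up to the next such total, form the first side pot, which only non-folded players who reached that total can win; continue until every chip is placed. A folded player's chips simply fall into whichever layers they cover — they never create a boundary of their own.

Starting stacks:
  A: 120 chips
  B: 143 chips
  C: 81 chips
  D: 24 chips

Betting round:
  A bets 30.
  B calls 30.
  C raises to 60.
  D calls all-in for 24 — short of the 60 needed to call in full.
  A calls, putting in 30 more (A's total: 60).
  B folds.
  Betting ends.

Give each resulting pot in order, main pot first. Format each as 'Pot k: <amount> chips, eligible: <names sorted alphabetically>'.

Contributions: A=60, B=30, C=60, D=24
Folded: B
Pot levels (distinct totals of non-folded players): 24, 60
Layer 1-24: 24 each from A, B, C, D = 24*4 = 96 chips; eligible A, C, D
Layer 25-60: A 36 + B 6 + C 36 = 78 chips; eligible A, C

Pot 1: 96 chips, eligible: A, C, D
Pot 2: 78 chips, eligible: A, C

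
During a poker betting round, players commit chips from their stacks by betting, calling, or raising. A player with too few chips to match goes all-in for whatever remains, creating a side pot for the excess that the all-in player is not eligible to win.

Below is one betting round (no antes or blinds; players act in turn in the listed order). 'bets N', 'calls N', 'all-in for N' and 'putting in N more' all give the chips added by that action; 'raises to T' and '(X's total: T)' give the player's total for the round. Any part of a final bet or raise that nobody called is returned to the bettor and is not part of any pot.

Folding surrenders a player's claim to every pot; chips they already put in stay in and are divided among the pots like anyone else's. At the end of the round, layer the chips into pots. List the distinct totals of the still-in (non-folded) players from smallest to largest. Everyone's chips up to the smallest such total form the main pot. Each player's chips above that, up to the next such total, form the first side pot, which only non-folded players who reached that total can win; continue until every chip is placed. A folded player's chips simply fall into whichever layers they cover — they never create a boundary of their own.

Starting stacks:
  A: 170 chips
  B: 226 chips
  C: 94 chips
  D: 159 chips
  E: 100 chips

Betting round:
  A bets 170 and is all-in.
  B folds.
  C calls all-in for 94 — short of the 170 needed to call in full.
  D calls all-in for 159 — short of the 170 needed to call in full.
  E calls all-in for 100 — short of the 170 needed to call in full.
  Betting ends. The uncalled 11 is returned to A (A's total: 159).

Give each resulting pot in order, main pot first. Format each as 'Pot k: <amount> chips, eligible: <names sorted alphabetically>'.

Contributions (after 11 returned to A): A=159, C=94, D=159, E=100
Folded: B
Pot levels (distinct totals of non-folded players): 94, 100, 159
Layer 1-94: 94 each from A, C, D, E = 94*4 = 376 chips; eligible A, C, D, E
Layer 95-100: 6 each from A, D, E = 6*3 = 18 chips; eligible A, D, E
Layer 101-159: 59 each from A, D = 59*2 = 118 chips; eligible A, D

Pot 1: 376 chips, eligible: A, C, D, E
Pot 2: 18 chips, eligible: A, D, E
Pot 3: 118 chips, eligible: A, D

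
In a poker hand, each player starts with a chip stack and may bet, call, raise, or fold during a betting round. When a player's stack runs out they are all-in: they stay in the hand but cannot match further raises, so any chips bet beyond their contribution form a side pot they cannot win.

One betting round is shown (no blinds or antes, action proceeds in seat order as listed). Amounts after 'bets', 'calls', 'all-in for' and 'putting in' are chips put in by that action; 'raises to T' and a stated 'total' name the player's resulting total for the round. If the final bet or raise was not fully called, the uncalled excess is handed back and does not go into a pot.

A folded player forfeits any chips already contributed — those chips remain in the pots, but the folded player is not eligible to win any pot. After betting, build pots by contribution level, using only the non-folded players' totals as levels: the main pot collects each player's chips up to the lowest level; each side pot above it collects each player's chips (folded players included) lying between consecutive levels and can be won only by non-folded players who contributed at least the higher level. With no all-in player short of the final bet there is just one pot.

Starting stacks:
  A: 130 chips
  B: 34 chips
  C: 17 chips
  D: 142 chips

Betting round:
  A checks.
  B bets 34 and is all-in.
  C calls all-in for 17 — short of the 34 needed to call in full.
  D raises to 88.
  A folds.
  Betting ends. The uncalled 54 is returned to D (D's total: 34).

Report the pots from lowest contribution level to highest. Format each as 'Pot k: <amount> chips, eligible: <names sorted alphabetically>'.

Pot 1: 51 chips, eligible: B, C, D
Pot 2: 34 chips, eligible: B, D

Derivation:
Contributions (after 54 returned to D): B=34, C=17, D=34
Folded: A
Pot levels (distinct totals of non-folded players): 17, 34
Layer 1-17: 17 each from B, C, D = 17*3 = 51 chips; eligible B, C, D
Layer 18-34: 17 each from B, D = 17*2 = 34 chips; eligible B, D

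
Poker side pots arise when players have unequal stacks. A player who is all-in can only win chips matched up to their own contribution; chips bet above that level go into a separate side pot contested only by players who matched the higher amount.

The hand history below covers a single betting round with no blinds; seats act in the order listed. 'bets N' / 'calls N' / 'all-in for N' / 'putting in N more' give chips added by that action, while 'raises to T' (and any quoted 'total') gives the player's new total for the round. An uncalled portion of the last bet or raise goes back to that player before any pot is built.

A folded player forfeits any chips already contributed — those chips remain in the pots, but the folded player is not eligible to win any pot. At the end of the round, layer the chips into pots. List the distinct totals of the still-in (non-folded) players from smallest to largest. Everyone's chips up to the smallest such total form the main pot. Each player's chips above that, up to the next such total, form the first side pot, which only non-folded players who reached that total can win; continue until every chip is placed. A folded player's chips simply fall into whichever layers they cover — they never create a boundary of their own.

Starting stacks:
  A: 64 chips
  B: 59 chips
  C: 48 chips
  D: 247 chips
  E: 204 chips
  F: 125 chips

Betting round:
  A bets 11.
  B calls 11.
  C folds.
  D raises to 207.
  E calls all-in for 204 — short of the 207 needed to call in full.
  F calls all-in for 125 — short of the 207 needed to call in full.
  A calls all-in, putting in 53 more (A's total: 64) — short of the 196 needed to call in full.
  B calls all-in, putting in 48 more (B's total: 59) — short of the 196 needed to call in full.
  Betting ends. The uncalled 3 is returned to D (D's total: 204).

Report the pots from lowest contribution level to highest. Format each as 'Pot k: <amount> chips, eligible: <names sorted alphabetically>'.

Contributions (after 3 returned to D): A=64, B=59, D=204, E=204, F=125
Folded: C
Pot levels (distinct totals of non-folded players): 59, 64, 125, 204
Layer 1-59: 59 each from A, B, D, E, F = 59*5 = 295 chips; eligible A, B, D, E, F
Layer 60-64: 5 each from A, D, E, F = 5*4 = 20 chips; eligible A, D, E, F
Layer 65-125: 61 each from D, E, F = 61*3 = 183 chips; eligible D, E, F
Layer 126-204: 79 each from D, E = 79*2 = 158 chips; eligible D, E

Pot 1: 295 chips, eligible: A, B, D, E, F
Pot 2: 20 chips, eligible: A, D, E, F
Pot 3: 183 chips, eligible: D, E, F
Pot 4: 158 chips, eligible: D, E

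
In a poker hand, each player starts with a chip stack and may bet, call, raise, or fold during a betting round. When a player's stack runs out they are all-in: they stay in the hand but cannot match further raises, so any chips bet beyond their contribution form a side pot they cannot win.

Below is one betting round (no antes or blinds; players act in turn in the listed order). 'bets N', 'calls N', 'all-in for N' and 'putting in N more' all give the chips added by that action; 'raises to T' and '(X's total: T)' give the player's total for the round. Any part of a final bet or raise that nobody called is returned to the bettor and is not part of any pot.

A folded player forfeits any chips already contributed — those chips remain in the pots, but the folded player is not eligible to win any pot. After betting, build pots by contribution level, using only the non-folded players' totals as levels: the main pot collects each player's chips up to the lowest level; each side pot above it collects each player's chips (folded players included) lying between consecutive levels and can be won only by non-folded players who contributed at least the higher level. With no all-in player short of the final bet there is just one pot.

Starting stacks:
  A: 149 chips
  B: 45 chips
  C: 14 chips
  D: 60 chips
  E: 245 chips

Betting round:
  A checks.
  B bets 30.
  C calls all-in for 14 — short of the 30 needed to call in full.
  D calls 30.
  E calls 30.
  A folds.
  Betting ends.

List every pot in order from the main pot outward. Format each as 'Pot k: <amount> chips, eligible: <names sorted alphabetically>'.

Contributions: B=30, C=14, D=30, E=30
Folded: A
Pot levels (distinct totals of non-folded players): 14, 30
Layer 1-14: 14 each from B, C, D, E = 14*4 = 56 chips; eligible B, C, D, E
Layer 15-30: 16 each from B, D, E = 16*3 = 48 chips; eligible B, D, E

Pot 1: 56 chips, eligible: B, C, D, E
Pot 2: 48 chips, eligible: B, D, E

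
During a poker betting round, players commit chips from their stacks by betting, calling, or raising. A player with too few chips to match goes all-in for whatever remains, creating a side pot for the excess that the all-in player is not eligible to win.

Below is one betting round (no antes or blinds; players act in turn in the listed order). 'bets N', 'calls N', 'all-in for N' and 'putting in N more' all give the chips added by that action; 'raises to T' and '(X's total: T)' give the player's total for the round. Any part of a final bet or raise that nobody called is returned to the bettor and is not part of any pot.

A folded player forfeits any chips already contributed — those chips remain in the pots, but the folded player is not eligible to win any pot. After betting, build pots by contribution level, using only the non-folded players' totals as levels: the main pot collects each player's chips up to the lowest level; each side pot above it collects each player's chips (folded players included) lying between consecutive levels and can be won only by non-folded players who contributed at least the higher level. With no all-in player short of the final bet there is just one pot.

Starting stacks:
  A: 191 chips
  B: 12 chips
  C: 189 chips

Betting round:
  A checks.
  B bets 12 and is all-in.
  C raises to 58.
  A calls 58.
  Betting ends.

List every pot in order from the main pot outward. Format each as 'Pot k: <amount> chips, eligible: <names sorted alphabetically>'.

Pot 1: 36 chips, eligible: A, B, C
Pot 2: 92 chips, eligible: A, C

Derivation:
Contributions: A=58, B=12, C=58
Pot levels (distinct totals of non-folded players): 12, 58
Layer 1-12: 12 each from A, B, C = 12*3 = 36 chips; eligible A, B, C
Layer 13-58: 46 each from A, C = 46*2 = 92 chips; eligible A, C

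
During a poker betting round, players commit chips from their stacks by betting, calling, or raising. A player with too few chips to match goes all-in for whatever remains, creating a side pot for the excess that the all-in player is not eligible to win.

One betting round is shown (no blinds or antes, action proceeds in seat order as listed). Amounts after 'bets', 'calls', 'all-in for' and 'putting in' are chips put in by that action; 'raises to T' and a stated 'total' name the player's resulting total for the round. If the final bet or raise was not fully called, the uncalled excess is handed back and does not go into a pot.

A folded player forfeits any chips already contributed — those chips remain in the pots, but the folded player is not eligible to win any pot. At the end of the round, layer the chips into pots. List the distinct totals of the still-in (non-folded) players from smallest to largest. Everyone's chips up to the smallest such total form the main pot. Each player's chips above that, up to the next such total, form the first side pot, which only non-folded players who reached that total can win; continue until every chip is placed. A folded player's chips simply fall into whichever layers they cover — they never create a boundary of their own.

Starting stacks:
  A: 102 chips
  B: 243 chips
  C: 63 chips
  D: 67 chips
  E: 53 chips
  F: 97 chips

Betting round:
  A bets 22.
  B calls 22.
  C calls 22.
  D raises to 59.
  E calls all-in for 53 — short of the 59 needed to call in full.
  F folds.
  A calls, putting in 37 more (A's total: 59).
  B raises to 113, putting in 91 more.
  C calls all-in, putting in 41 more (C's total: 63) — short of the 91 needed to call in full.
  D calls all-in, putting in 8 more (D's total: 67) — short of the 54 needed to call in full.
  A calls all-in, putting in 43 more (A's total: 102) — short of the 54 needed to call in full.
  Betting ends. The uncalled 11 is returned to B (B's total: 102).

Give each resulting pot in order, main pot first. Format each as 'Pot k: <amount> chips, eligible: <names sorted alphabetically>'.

Pot 1: 265 chips, eligible: A, B, C, D, E
Pot 2: 40 chips, eligible: A, B, C, D
Pot 3: 12 chips, eligible: A, B, D
Pot 4: 70 chips, eligible: A, B

Derivation:
Contributions (after 11 returned to B): A=102, B=102, C=63, D=67, E=53
Folded: F
Pot levels (distinct totals of non-folded players): 53, 63, 67, 102
Layer 1-53: 53 each from A, B, C, D, E = 53*5 = 265 chips; eligible A, B, C, D, E
Layer 54-63: 10 each from A, B, C, D = 10*4 = 40 chips; eligible A, B, C, D
Layer 64-67: 4 each from A, B, D = 4*3 = 12 chips; eligible A, B, D
Layer 68-102: 35 each from A, B = 35*2 = 70 chips; eligible A, B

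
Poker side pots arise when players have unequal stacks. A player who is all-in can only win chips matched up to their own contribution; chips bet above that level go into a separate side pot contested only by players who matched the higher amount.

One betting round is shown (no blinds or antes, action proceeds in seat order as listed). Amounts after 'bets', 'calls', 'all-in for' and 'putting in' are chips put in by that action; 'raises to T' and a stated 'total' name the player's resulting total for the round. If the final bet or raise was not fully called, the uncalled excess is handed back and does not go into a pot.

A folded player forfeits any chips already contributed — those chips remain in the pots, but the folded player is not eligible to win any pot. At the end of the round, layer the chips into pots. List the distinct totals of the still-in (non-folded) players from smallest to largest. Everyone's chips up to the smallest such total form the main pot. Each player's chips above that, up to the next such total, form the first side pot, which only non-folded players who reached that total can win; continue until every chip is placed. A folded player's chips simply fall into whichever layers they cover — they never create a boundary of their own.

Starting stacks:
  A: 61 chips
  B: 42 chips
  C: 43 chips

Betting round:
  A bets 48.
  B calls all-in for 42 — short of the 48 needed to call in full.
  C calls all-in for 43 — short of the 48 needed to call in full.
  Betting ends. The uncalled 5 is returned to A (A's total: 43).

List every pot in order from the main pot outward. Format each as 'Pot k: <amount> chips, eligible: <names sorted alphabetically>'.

Contributions (after 5 returned to A): A=43, B=42, C=43
Pot levels (distinct totals of non-folded players): 42, 43
Layer 1-42: 42 each from A, B, C = 42*3 = 126 chips; eligible A, B, C
Layer 43-43: 1 each from A, C = 1*2 = 2 chips; eligible A, C

Pot 1: 126 chips, eligible: A, B, C
Pot 2: 2 chips, eligible: A, C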